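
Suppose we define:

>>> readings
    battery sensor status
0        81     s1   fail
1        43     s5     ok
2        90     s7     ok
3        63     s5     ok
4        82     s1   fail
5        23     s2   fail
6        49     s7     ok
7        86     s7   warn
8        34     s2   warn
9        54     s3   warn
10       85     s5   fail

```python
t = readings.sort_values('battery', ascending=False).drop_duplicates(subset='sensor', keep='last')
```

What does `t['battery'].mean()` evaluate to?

50.0

sort by battery descending:
    battery sensor status
2        90     s7     ok
7        86     s7   warn
10       85     s5   fail
4        82     s1   fail
0        81     s1   fail
3        63     s5     ok
9        54     s3   warn
6        49     s7     ok
1        43     s5     ok
8        34     s2   warn
5        23     s2   fail
drop duplicate sensor (keep=last):
   battery sensor status
0       81     s1   fail
9       54     s3   warn
6       49     s7     ok
1       43     s5     ok
5       23     s2   fail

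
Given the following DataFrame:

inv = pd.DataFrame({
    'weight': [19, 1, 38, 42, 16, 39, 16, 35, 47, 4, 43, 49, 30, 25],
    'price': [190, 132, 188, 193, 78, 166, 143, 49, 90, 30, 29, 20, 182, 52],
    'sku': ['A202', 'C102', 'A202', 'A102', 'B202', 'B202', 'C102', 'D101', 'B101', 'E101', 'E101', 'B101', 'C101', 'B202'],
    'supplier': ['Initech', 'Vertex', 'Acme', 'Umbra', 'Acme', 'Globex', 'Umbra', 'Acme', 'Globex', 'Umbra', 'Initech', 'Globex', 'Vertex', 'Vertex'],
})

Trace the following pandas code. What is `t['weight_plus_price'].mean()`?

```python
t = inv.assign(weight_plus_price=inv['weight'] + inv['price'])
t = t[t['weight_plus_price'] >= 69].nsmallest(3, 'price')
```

add column weight_plus_price = inv['weight'] + inv['price']:
    weight  price   sku supplier  weight_plus_price
0       19    190  A202  Initech                209
1        1    132  C102   Vertex                133
2       38    188  A202     Acme                226
3       42    193  A102    Umbra                235
4       16     78  B202     Acme                 94
5       39    166  B202   Globex                205
6       16    143  C102    Umbra                159
7       35     49  D101     Acme                 84
8       47     90  B101   Globex                137
9        4     30  E101    Umbra                 34
10      43     29  E101  Initech                 72
11      49     20  B101   Globex                 69
12      30    182  C101   Vertex                212
13      25     52  B202   Vertex                 77
filter rows where weight_plus_price >= 69:
    weight  price   sku supplier  weight_plus_price
0       19    190  A202  Initech                209
1        1    132  C102   Vertex                133
2       38    188  A202     Acme                226
3       42    193  A102    Umbra                235
4       16     78  B202     Acme                 94
5       39    166  B202   Globex                205
6       16    143  C102    Umbra                159
7       35     49  D101     Acme                 84
8       47     90  B101   Globex                137
10      43     29  E101  Initech                 72
11      49     20  B101   Globex                 69
12      30    182  C101   Vertex                212
13      25     52  B202   Vertex                 77
take 3 rows with smallest price:
    weight  price   sku supplier  weight_plus_price
11      49     20  B101   Globex                 69
10      43     29  E101  Initech                 72
7       35     49  D101     Acme                 84

75.0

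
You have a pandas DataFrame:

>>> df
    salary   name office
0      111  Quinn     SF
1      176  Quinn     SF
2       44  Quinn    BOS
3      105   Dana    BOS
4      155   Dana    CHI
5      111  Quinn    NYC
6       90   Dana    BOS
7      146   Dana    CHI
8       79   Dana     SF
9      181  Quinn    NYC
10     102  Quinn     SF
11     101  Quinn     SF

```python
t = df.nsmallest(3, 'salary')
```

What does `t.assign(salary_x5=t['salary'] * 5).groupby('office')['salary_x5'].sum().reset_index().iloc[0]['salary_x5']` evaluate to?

670

take 3 rows with smallest salary:
   salary   name office
2      44  Quinn    BOS
8      79   Dana     SF
6      90   Dana    BOS
add column salary_x5 = t['salary'] * 5:
   salary   name office  salary_x5
2      44  Quinn    BOS        220
8      79   Dana     SF        395
6      90   Dana    BOS        450
group by office, sum of salary_x5:
office
BOS    670
SF     395
Name: salary_x5, dtype: int64
reset_index():
  office  salary_x5
0    BOS        670
1     SF        395
Finally, value at position 0, column 'salary_x5' = 670.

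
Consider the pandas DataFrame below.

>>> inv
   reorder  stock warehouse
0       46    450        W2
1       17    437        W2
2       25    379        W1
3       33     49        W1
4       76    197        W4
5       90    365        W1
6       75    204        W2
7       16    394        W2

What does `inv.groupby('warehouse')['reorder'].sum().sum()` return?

378

group by warehouse, sum of reorder:
warehouse
W1    148
W2    154
W4     76
Name: reorder, dtype: int64
Taking the sum of the resulting series gives 378.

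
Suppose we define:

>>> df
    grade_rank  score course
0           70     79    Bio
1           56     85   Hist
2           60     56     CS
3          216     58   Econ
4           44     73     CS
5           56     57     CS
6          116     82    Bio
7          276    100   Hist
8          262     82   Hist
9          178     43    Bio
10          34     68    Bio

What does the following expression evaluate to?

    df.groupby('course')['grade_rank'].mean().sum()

566.833333333

group by course, mean of grade_rank:
course
Bio      99.500000
CS       53.333333
Econ    216.000000
Hist    198.000000
Name: grade_rank, dtype: float64
The sum of the resulting series is 566.833333333.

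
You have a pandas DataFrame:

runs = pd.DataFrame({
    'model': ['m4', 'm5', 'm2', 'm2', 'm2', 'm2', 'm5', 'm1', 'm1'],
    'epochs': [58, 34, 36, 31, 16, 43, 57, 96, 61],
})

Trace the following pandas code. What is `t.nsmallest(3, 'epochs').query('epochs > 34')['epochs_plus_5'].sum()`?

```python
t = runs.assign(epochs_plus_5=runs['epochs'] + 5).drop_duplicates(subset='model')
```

104

add column epochs_plus_5 = runs['epochs'] + 5:
  model  epochs  epochs_plus_5
0    m4      58             63
1    m5      34             39
2    m2      36             41
3    m2      31             36
4    m2      16             21
5    m2      43             48
6    m5      57             62
7    m1      96            101
8    m1      61             66
drop duplicate model (keep=first):
  model  epochs  epochs_plus_5
0    m4      58             63
1    m5      34             39
2    m2      36             41
7    m1      96            101
take 3 rows with smallest epochs:
  model  epochs  epochs_plus_5
1    m5      34             39
2    m2      36             41
0    m4      58             63
filter rows where epochs > 34:
  model  epochs  epochs_plus_5
2    m2      36             41
0    m4      58             63
Reading off the sum of column 'epochs_plus_5', we get 104.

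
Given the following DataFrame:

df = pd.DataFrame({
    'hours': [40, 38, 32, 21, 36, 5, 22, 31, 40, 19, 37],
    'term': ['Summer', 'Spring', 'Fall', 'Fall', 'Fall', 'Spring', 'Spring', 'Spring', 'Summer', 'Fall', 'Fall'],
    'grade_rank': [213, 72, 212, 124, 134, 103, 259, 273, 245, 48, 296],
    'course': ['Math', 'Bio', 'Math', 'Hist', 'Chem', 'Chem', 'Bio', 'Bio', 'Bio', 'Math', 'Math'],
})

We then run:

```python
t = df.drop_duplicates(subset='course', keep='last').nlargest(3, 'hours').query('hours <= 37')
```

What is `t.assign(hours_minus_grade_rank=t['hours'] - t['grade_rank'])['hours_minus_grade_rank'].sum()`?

drop duplicate course (keep=last):
    hours    term  grade_rank course
3      21    Fall         124   Hist
5       5  Spring         103   Chem
8      40  Summer         245    Bio
10     37    Fall         296   Math
take 3 rows with largest hours:
    hours    term  grade_rank course
8      40  Summer         245    Bio
10     37    Fall         296   Math
3      21    Fall         124   Hist
filter rows where hours <= 37:
    hours  term  grade_rank course
10     37  Fall         296   Math
3      21  Fall         124   Hist
add column hours_minus_grade_rank = t['hours'] - t['grade_rank']:
    hours  term  grade_rank course  hours_minus_grade_rank
10     37  Fall         296   Math                    -259
3      21  Fall         124   Hist                    -103
The sum of column 'hours_minus_grade_rank' is -362.

-362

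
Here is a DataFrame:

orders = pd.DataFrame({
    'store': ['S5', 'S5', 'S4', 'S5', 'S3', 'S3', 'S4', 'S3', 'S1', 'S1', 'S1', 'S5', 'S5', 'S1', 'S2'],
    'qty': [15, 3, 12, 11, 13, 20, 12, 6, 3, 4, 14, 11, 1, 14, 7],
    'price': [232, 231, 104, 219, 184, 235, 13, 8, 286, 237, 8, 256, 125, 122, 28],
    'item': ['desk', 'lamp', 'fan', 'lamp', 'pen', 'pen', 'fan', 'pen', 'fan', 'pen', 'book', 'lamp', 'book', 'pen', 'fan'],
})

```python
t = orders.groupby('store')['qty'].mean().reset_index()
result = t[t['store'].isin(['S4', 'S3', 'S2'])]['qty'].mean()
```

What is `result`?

group by store, mean of qty:
store
S1     8.75
S2     7.00
S3    13.00
S4    12.00
S5     8.20
Name: qty, dtype: float64
reset_index():
  store    qty
0    S1   8.75
1    S2   7.00
2    S3  13.00
3    S4  12.00
4    S5   8.20
filter rows where store in ['S4', 'S3', 'S2']:
  store   qty
1    S2   7.0
2    S3  13.0
3    S4  12.0
The mean of column 'qty' is 10.6666666667.

10.6666666667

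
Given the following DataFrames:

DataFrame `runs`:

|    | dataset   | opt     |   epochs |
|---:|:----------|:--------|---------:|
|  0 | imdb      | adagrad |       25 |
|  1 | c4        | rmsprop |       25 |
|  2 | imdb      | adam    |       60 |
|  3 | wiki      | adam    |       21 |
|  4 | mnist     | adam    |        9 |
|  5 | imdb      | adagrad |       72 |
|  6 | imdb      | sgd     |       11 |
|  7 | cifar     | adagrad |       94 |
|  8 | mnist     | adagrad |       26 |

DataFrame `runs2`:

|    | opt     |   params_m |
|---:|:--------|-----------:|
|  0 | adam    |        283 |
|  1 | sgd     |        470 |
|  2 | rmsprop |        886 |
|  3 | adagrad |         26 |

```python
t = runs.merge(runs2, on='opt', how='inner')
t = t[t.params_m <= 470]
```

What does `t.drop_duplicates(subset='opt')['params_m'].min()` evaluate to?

merge on 'opt' (how='inner') → 9 rows:
  dataset      opt  epochs  params_m
0    imdb  adagrad      25        26
1      c4  rmsprop      25       886
2    imdb     adam      60       283
3    wiki     adam      21       283
4   mnist     adam       9       283
5    imdb  adagrad      72        26
6    imdb      sgd      11       470
7   cifar  adagrad      94        26
8   mnist  adagrad      26        26
filter rows where params_m <= 470:
  dataset      opt  epochs  params_m
0    imdb  adagrad      25        26
2    imdb     adam      60       283
3    wiki     adam      21       283
4   mnist     adam       9       283
5    imdb  adagrad      72        26
6    imdb      sgd      11       470
7   cifar  adagrad      94        26
8   mnist  adagrad      26        26
drop duplicate opt (keep=first):
  dataset      opt  epochs  params_m
0    imdb  adagrad      25        26
2    imdb     adam      60       283
6    imdb      sgd      11       470

26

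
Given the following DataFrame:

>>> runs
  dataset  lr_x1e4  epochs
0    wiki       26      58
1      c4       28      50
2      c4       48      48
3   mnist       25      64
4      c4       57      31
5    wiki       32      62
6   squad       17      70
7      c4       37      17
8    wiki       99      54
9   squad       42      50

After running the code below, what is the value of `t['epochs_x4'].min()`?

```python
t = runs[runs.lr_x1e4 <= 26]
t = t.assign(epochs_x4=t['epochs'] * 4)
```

filter rows where lr_x1e4 <= 26:
  dataset  lr_x1e4  epochs
0    wiki       26      58
3   mnist       25      64
6   squad       17      70
add column epochs_x4 = t['epochs'] * 4:
  dataset  lr_x1e4  epochs  epochs_x4
0    wiki       26      58        232
3   mnist       25      64        256
6   squad       17      70        280
Hence 232.

232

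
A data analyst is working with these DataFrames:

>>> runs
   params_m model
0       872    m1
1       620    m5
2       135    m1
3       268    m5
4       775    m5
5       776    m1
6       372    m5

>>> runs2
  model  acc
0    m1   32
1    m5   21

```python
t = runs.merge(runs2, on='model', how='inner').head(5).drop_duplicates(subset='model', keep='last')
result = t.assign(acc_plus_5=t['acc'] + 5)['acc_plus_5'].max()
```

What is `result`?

37

merge on 'model' (how='inner') → 7 rows:
   params_m model  acc
0       872    m1   32
1       620    m5   21
2       135    m1   32
3       268    m5   21
4       775    m5   21
5       776    m1   32
6       372    m5   21
take first 5 rows:
   params_m model  acc
0       872    m1   32
1       620    m5   21
2       135    m1   32
3       268    m5   21
4       775    m5   21
drop duplicate model (keep=last):
   params_m model  acc
2       135    m1   32
4       775    m5   21
add column acc_plus_5 = t['acc'] + 5:
   params_m model  acc  acc_plus_5
2       135    m1   32          37
4       775    m5   21          26
So max() = 37.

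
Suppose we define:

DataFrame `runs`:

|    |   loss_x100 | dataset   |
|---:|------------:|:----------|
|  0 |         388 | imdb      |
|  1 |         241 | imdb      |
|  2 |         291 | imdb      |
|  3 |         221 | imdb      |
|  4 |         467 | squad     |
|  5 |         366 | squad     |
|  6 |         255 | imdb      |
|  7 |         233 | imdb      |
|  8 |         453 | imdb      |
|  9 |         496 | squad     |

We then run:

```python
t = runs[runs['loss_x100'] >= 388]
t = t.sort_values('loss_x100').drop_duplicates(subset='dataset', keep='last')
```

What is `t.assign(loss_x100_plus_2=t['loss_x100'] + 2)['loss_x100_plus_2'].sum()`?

953

filter rows where loss_x100 >= 388:
   loss_x100 dataset
0        388    imdb
4        467   squad
8        453    imdb
9        496   squad
sort by loss_x100:
   loss_x100 dataset
0        388    imdb
8        453    imdb
4        467   squad
9        496   squad
drop duplicate dataset (keep=last):
   loss_x100 dataset
8        453    imdb
9        496   squad
add column loss_x100_plus_2 = t['loss_x100'] + 2:
   loss_x100 dataset  loss_x100_plus_2
8        453    imdb               455
9        496   squad               498
Finally, sum of column 'loss_x100_plus_2' = 953.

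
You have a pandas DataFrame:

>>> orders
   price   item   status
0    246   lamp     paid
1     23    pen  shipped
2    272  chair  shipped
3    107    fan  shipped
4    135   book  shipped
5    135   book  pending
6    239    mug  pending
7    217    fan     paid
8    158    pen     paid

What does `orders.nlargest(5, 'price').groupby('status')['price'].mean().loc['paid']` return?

take 5 rows with largest price:
   price   item   status
2    272  chair  shipped
0    246   lamp     paid
6    239    mug  pending
7    217    fan     paid
8    158    pen     paid
group by status, mean of price:
status
paid       207.0
pending    239.0
shipped    272.0
Name: price, dtype: float64
Reading off the value at index 'paid', we get 207.0.

207.0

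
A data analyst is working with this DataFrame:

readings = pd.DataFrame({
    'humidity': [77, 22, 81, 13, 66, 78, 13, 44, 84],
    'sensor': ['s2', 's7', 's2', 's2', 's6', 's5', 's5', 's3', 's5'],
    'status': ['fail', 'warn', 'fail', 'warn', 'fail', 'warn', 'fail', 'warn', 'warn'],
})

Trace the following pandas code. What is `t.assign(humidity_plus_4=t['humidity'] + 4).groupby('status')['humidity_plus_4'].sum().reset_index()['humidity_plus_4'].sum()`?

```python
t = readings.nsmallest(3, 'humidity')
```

take 3 rows with smallest humidity:
   humidity sensor status
3        13     s2   warn
6        13     s5   fail
1        22     s7   warn
add column humidity_plus_4 = t['humidity'] + 4:
   humidity sensor status  humidity_plus_4
3        13     s2   warn               17
6        13     s5   fail               17
1        22     s7   warn               26
group by status, sum of humidity_plus_4:
status
fail    17
warn    43
Name: humidity_plus_4, dtype: int64
reset_index():
  status  humidity_plus_4
0   fail               17
1   warn               43
So sum() = 60.

60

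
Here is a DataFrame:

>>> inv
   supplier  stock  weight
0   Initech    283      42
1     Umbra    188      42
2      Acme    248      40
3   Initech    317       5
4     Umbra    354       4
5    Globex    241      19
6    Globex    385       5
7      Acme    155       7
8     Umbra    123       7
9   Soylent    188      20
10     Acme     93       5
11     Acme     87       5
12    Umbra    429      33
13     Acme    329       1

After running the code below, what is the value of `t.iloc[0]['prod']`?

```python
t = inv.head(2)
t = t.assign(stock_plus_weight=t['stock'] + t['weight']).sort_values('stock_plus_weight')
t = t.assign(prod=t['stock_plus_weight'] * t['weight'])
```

take first 2 rows:
  supplier  stock  weight
0  Initech    283      42
1    Umbra    188      42
add column stock_plus_weight = t['stock'] + t['weight']:
  supplier  stock  weight  stock_plus_weight
0  Initech    283      42                325
1    Umbra    188      42                230
sort by stock_plus_weight:
  supplier  stock  weight  stock_plus_weight
1    Umbra    188      42                230
0  Initech    283      42                325
add column prod = t['stock_plus_weight'] * t['weight']:
  supplier  stock  weight  stock_plus_weight   prod
1    Umbra    188      42                230   9660
0  Initech    283      42                325  13650

9660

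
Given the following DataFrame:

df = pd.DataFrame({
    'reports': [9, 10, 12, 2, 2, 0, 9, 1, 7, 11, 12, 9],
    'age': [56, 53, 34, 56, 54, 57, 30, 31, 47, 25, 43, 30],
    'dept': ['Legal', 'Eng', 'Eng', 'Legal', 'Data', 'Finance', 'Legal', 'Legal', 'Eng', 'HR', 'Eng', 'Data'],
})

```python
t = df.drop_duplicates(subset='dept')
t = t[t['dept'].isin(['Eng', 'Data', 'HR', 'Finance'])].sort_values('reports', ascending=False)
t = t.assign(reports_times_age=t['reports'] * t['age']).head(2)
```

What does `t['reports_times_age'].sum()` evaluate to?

805

drop duplicate dept (keep=first):
   reports  age     dept
0        9   56    Legal
1       10   53      Eng
4        2   54     Data
5        0   57  Finance
9       11   25       HR
filter rows where dept in ['Eng', 'Data', 'HR', 'Finance']:
   reports  age     dept
1       10   53      Eng
4        2   54     Data
5        0   57  Finance
9       11   25       HR
sort by reports descending:
   reports  age     dept
9       11   25       HR
1       10   53      Eng
4        2   54     Data
5        0   57  Finance
add column reports_times_age = t['reports'] * t['age']:
   reports  age     dept  reports_times_age
9       11   25       HR                275
1       10   53      Eng                530
4        2   54     Data                108
5        0   57  Finance                  0
take first 2 rows:
   reports  age dept  reports_times_age
9       11   25   HR                275
1       10   53  Eng                530
Then the sum of column 'reports_times_age': 805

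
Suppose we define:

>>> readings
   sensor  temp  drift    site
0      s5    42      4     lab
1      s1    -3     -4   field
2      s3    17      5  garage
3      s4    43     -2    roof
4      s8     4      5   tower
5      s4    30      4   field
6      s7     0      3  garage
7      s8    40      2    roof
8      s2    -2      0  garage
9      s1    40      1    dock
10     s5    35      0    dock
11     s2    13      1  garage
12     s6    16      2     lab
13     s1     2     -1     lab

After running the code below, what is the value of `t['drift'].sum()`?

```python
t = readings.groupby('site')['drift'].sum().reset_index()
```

group by site, sum of drift:
site
dock      1
field     0
garage    9
lab       5
roof      0
tower     5
Name: drift, dtype: int64
reset_index():
     site  drift
0    dock      1
1   field      0
2  garage      9
3     lab      5
4    roof      0
5   tower      5
Then the sum of column 'drift': 20

20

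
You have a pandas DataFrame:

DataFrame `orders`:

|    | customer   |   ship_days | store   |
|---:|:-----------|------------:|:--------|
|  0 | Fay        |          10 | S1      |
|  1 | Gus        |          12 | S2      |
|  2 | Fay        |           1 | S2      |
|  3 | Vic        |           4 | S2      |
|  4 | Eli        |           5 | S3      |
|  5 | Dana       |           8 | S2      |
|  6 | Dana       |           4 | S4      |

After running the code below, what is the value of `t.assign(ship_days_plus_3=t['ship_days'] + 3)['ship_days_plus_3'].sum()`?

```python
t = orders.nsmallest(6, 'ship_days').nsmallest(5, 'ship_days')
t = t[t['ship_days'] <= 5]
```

26

take 6 rows with smallest ship_days:
  customer  ship_days store
2      Fay          1    S2
3      Vic          4    S2
6     Dana          4    S4
4      Eli          5    S3
5     Dana          8    S2
0      Fay         10    S1
take 5 rows with smallest ship_days:
  customer  ship_days store
2      Fay          1    S2
3      Vic          4    S2
6     Dana          4    S4
4      Eli          5    S3
5     Dana          8    S2
filter rows where ship_days <= 5:
  customer  ship_days store
2      Fay          1    S2
3      Vic          4    S2
6     Dana          4    S4
4      Eli          5    S3
add column ship_days_plus_3 = t['ship_days'] + 3:
  customer  ship_days store  ship_days_plus_3
2      Fay          1    S2                 4
3      Vic          4    S2                 7
6     Dana          4    S4                 7
4      Eli          5    S3                 8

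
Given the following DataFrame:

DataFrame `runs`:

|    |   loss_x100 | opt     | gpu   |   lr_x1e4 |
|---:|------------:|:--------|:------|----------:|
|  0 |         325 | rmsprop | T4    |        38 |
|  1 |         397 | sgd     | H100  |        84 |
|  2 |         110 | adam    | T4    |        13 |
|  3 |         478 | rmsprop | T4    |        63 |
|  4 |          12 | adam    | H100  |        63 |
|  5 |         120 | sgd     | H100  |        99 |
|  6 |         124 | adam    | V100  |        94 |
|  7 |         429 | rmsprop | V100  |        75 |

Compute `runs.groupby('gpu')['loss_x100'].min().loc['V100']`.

group by gpu, min of loss_x100:
gpu
H100     12
T4      110
V100    124
Name: loss_x100, dtype: int64
Taking the value at index 'V100' gives 124.

124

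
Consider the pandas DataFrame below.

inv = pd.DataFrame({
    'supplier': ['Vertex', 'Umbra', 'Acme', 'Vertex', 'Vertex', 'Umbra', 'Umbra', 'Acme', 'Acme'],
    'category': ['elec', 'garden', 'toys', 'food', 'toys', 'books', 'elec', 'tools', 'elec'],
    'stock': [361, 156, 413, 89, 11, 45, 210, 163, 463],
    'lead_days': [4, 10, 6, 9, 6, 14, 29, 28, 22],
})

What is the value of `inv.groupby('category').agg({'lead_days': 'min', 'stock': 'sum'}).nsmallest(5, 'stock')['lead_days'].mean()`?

13.4

group by category: min(lead_days), sum(stock):
          lead_days  stock
category                  
books            14     45
elec              4   1034
food              9     89
garden           10    156
tools            28    163
toys              6    424
take 5 rows with smallest stock:
          lead_days  stock
category                  
books            14     45
food              9     89
garden           10    156
tools            28    163
toys              6    424
Hence 13.4.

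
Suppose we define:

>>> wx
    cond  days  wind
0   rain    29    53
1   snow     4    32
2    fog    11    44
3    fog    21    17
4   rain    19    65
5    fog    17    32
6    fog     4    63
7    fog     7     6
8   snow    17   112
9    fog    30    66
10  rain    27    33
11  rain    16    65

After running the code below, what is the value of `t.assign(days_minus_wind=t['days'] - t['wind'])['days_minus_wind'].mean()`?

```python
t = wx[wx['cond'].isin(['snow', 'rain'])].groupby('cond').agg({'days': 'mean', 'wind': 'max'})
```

filter rows where cond in ['snow', 'rain']:
    cond  days  wind
0   rain    29    53
1   snow     4    32
4   rain    19    65
8   snow    17   112
10  rain    27    33
11  rain    16    65
group by cond: mean(days), max(wind):
       days  wind
cond             
rain  22.75    65
snow  10.50   112
add column days_minus_wind = t['days'] - t['wind']:
       days  wind  days_minus_wind
cond                              
rain  22.75    65           -42.25
snow  10.50   112          -101.50

-71.875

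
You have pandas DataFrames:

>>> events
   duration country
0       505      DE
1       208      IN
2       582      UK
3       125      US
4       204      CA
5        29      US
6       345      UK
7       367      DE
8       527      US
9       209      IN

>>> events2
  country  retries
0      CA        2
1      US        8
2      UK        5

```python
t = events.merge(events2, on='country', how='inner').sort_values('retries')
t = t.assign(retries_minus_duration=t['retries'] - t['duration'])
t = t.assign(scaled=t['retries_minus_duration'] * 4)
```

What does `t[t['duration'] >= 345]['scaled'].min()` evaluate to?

-2308

merge on 'country' (how='inner') → 6 rows:
   duration country  retries
0       582      UK        5
1       125      US        8
2       204      CA        2
3        29      US        8
4       345      UK        5
5       527      US        8
sort by retries:
   duration country  retries
2       204      CA        2
0       582      UK        5
4       345      UK        5
1       125      US        8
3        29      US        8
5       527      US        8
add column retries_minus_duration = t['retries'] - t['duration']:
   duration country  retries  retries_minus_duration
2       204      CA        2                    -202
0       582      UK        5                    -577
4       345      UK        5                    -340
1       125      US        8                    -117
3        29      US        8                     -21
5       527      US        8                    -519
add column scaled = t['retries_minus_duration'] * 4:
   duration country  retries  retries_minus_duration  scaled
2       204      CA        2                    -202    -808
0       582      UK        5                    -577   -2308
4       345      UK        5                    -340   -1360
1       125      US        8                    -117    -468
3        29      US        8                     -21     -84
5       527      US        8                    -519   -2076
filter rows where duration >= 345:
   duration country  retries  retries_minus_duration  scaled
0       582      UK        5                    -577   -2308
4       345      UK        5                    -340   -1360
5       527      US        8                    -519   -2076
Taking the min of column 'scaled' gives -2308.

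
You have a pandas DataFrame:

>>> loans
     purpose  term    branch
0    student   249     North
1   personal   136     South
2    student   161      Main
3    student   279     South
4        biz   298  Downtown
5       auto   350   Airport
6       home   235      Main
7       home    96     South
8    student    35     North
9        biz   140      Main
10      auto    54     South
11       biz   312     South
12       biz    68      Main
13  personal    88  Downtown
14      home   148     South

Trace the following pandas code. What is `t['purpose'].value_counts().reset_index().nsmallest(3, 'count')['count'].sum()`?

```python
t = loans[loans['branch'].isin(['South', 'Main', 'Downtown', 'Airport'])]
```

6

filter rows where branch in ['South', 'Main', 'Downtown', 'Airport']:
     purpose  term    branch
1   personal   136     South
2    student   161      Main
3    student   279     South
4        biz   298  Downtown
5       auto   350   Airport
6       home   235      Main
7       home    96     South
9        biz   140      Main
10      auto    54     South
11       biz   312     South
12       biz    68      Main
13  personal    88  Downtown
14      home   148     South
value_counts of purpose:
purpose
biz         4
home        3
personal    2
student     2
auto        2
Name: count, dtype: int64
reset_index():
    purpose  count
0       biz      4
1      home      3
2  personal      2
3   student      2
4      auto      2
take 3 rows with smallest count:
    purpose  count
2  personal      2
3   student      2
4      auto      2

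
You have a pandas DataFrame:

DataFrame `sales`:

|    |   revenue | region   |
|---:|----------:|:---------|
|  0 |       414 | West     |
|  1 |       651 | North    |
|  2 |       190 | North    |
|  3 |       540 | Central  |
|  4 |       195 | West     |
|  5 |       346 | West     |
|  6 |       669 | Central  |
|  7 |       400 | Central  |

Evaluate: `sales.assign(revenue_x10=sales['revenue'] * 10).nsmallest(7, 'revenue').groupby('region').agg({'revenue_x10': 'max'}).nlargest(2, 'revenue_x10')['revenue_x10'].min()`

5400

add column revenue_x10 = sales['revenue'] * 10:
   revenue   region  revenue_x10
0      414     West         4140
1      651    North         6510
2      190    North         1900
3      540  Central         5400
4      195     West         1950
5      346     West         3460
6      669  Central         6690
7      400  Central         4000
take 7 rows with smallest revenue:
   revenue   region  revenue_x10
2      190    North         1900
4      195     West         1950
5      346     West         3460
7      400  Central         4000
0      414     West         4140
3      540  Central         5400
1      651    North         6510
group by region, max of revenue_x10:
         revenue_x10
region              
Central         5400
North           6510
West            4140
take 2 rows with largest revenue_x10:
         revenue_x10
region              
North           6510
Central         5400
The min of column 'revenue_x10' is 5400.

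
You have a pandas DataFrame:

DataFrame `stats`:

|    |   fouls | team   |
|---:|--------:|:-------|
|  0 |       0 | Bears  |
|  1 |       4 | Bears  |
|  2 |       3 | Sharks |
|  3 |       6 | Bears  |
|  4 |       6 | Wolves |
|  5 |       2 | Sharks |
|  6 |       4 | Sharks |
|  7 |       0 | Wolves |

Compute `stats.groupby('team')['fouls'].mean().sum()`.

9.33333333333

group by team, mean of fouls:
team
Bears     3.333333
Sharks    3.000000
Wolves    3.000000
Name: fouls, dtype: float64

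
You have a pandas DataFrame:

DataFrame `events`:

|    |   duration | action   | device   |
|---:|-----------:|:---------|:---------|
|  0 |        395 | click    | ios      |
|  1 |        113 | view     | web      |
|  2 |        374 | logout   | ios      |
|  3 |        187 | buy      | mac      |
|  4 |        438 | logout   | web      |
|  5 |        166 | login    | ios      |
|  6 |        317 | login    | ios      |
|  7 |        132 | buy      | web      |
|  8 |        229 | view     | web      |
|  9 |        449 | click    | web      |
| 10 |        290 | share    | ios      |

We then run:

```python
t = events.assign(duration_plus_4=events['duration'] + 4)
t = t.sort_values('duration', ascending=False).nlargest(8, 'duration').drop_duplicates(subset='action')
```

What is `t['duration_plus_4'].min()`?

add column duration_plus_4 = events['duration'] + 4:
    duration  action device  duration_plus_4
0        395   click    ios              399
1        113    view    web              117
2        374  logout    ios              378
3        187     buy    mac              191
4        438  logout    web              442
5        166   login    ios              170
6        317   login    ios              321
7        132     buy    web              136
8        229    view    web              233
9        449   click    web              453
10       290   share    ios              294
sort by duration descending:
    duration  action device  duration_plus_4
9        449   click    web              453
4        438  logout    web              442
0        395   click    ios              399
2        374  logout    ios              378
6        317   login    ios              321
10       290   share    ios              294
8        229    view    web              233
3        187     buy    mac              191
5        166   login    ios              170
7        132     buy    web              136
1        113    view    web              117
take 8 rows with largest duration:
    duration  action device  duration_plus_4
9        449   click    web              453
4        438  logout    web              442
0        395   click    ios              399
2        374  logout    ios              378
6        317   login    ios              321
10       290   share    ios              294
8        229    view    web              233
3        187     buy    mac              191
drop duplicate action (keep=first):
    duration  action device  duration_plus_4
9        449   click    web              453
4        438  logout    web              442
6        317   login    ios              321
10       290   share    ios              294
8        229    view    web              233
3        187     buy    mac              191
Hence 191.

191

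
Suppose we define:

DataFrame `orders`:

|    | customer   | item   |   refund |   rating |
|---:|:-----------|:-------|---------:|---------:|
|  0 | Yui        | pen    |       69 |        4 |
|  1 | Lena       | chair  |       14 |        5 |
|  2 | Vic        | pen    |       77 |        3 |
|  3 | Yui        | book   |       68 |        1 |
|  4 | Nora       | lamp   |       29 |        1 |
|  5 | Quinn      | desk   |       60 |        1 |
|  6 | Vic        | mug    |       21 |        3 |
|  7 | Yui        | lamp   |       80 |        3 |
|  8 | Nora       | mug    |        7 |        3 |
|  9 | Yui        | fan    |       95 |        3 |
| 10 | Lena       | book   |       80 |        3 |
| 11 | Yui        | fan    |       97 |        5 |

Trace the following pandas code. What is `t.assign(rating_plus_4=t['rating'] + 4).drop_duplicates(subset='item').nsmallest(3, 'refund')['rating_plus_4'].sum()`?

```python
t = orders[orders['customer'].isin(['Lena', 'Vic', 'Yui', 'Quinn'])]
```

21

filter rows where customer in ['Lena', 'Vic', 'Yui', 'Quinn']:
   customer   item  refund  rating
0       Yui    pen      69       4
1      Lena  chair      14       5
2       Vic    pen      77       3
3       Yui   book      68       1
5     Quinn   desk      60       1
6       Vic    mug      21       3
7       Yui   lamp      80       3
9       Yui    fan      95       3
10     Lena   book      80       3
11      Yui    fan      97       5
add column rating_plus_4 = t['rating'] + 4:
   customer   item  refund  rating  rating_plus_4
0       Yui    pen      69       4              8
1      Lena  chair      14       5              9
2       Vic    pen      77       3              7
3       Yui   book      68       1              5
5     Quinn   desk      60       1              5
6       Vic    mug      21       3              7
7       Yui   lamp      80       3              7
9       Yui    fan      95       3              7
10     Lena   book      80       3              7
11      Yui    fan      97       5              9
drop duplicate item (keep=first):
  customer   item  refund  rating  rating_plus_4
0      Yui    pen      69       4              8
1     Lena  chair      14       5              9
3      Yui   book      68       1              5
5    Quinn   desk      60       1              5
6      Vic    mug      21       3              7
7      Yui   lamp      80       3              7
9      Yui    fan      95       3              7
take 3 rows with smallest refund:
  customer   item  refund  rating  rating_plus_4
1     Lena  chair      14       5              9
6      Vic    mug      21       3              7
5    Quinn   desk      60       1              5
Hence 21.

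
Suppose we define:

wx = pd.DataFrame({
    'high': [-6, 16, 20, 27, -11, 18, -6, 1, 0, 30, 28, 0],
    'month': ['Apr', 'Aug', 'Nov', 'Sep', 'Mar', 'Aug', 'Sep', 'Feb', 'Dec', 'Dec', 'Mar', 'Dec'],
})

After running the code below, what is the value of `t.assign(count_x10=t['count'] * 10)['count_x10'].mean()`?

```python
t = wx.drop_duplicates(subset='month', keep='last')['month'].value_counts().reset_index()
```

10.0

drop duplicate month (keep=last):
    high month
0     -6   Apr
2     20   Nov
5     18   Aug
6     -6   Sep
7      1   Feb
10    28   Mar
11     0   Dec
value_counts of month:
month
Apr    1
Nov    1
Aug    1
Sep    1
Feb    1
Mar    1
Dec    1
Name: count, dtype: int64
reset_index():
  month  count
0   Apr      1
1   Nov      1
2   Aug      1
3   Sep      1
4   Feb      1
5   Mar      1
6   Dec      1
add column count_x10 = t['count'] * 10:
  month  count  count_x10
0   Apr      1         10
1   Nov      1         10
2   Aug      1         10
3   Sep      1         10
4   Feb      1         10
5   Mar      1         10
6   Dec      1         10
The mean of column 'count_x10' is 10.0.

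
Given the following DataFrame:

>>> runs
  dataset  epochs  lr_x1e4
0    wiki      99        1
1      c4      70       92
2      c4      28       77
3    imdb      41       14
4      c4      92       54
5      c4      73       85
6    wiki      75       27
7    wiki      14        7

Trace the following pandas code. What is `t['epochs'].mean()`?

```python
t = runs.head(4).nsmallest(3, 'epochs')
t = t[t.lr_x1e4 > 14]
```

49.0

take first 4 rows:
  dataset  epochs  lr_x1e4
0    wiki      99        1
1      c4      70       92
2      c4      28       77
3    imdb      41       14
take 3 rows with smallest epochs:
  dataset  epochs  lr_x1e4
2      c4      28       77
3    imdb      41       14
1      c4      70       92
filter rows where lr_x1e4 > 14:
  dataset  epochs  lr_x1e4
2      c4      28       77
1      c4      70       92
So mean() = 49.0.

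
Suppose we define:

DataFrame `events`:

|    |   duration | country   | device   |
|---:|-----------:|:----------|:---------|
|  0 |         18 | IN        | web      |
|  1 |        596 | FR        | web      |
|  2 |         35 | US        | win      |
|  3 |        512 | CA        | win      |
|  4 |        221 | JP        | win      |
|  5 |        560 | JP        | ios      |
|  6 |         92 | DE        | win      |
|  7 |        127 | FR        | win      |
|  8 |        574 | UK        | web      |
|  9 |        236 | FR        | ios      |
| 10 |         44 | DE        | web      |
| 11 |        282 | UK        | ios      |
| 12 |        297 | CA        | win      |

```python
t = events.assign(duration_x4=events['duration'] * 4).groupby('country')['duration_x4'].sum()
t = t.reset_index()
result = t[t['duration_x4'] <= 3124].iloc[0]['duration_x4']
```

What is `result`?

544

add column duration_x4 = events['duration'] * 4:
    duration country device  duration_x4
0         18      IN    web           72
1        596      FR    web         2384
2         35      US    win          140
3        512      CA    win         2048
4        221      JP    win          884
5        560      JP    ios         2240
6         92      DE    win          368
7        127      FR    win          508
8        574      UK    web         2296
9        236      FR    ios          944
10        44      DE    web          176
11       282      UK    ios         1128
12       297      CA    win         1188
group by country, sum of duration_x4:
country
CA    3236
DE     544
FR    3836
IN      72
JP    3124
UK    3424
US     140
Name: duration_x4, dtype: int64
reset_index():
  country  duration_x4
0      CA         3236
1      DE          544
2      FR         3836
3      IN           72
4      JP         3124
5      UK         3424
6      US          140
filter rows where duration_x4 <= 3124:
  country  duration_x4
1      DE          544
3      IN           72
4      JP         3124
6      US          140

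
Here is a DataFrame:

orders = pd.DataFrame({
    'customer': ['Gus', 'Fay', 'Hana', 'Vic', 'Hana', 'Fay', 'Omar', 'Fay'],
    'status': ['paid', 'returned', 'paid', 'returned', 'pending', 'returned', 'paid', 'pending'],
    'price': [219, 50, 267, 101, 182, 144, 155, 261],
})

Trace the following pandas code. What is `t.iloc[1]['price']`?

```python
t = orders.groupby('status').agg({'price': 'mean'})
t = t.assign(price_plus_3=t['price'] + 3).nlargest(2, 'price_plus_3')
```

group by status, mean of price:
               price
status              
paid      213.666667
pending   221.500000
returned   98.333333
add column price_plus_3 = t['price'] + 3:
               price  price_plus_3
status                            
paid      213.666667    216.666667
pending   221.500000    224.500000
returned   98.333333    101.333333
take 2 rows with largest price_plus_3:
              price  price_plus_3
status                           
pending  221.500000    224.500000
paid     213.666667    216.666667
Taking the value at position 1, column 'price' gives 213.666666667.

213.666666667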